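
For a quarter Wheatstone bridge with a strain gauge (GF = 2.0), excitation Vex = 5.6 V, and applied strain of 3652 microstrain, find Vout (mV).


Quarter bridge output: Vout = (GF * epsilon * Vex) / 4.
Vout = (2.0 * 3652e-6 * 5.6) / 4
Vout = 0.0409024 / 4 V
Vout = 0.0102256 V = 10.2256 mV

10.2256 mV


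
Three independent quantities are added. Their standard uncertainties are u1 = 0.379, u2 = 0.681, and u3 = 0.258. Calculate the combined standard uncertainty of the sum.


For a sum of independent quantities, uc = sqrt(u1^2 + u2^2 + u3^2).
uc = sqrt(0.379^2 + 0.681^2 + 0.258^2)
uc = sqrt(0.143641 + 0.463761 + 0.066564)
uc = 0.821

0.821


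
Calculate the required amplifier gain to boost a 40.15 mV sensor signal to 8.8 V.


Gain = Vout / Vin (converting to same units).
G = 8.8 V / 40.15 mV
G = 8800.0 mV / 40.15 mV
G = 219.18

219.18


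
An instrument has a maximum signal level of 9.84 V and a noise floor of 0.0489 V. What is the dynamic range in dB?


Dynamic range = 20 * log10(Vmax / Vnoise).
DR = 20 * log10(9.84 / 0.0489)
DR = 20 * log10(201.23)
DR = 46.07 dB

46.07 dB


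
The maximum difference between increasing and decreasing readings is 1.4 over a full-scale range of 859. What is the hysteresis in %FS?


Hysteresis = (max difference / full scale) * 100%.
H = (1.4 / 859) * 100
H = 0.163 %FS

0.163 %FS


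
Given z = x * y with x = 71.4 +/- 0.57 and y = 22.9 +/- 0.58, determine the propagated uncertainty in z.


For a product z = x*y, the relative uncertainty is:
uz/z = sqrt((ux/x)^2 + (uy/y)^2)
Relative uncertainties: ux/x = 0.57/71.4 = 0.007983
uy/y = 0.58/22.9 = 0.025328
z = 71.4 * 22.9 = 1635.1
uz = 1635.1 * sqrt(0.007983^2 + 0.025328^2) = 43.42

43.42


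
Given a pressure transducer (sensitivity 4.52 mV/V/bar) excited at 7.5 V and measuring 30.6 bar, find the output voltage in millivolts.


Output = sensitivity * Vex * P.
Vout = 4.52 * 7.5 * 30.6
Vout = 33.9 * 30.6
Vout = 1037.34 mV

1037.34 mV


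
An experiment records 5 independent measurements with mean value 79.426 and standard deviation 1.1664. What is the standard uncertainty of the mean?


The standard uncertainty for Type A evaluation is u = s / sqrt(n).
u = 1.1664 / sqrt(5)
u = 1.1664 / 2.2361
u = 0.5216

0.5216


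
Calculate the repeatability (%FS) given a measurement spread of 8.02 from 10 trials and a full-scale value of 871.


Repeatability = (spread / full scale) * 100%.
R = (8.02 / 871) * 100
R = 0.921 %FS

0.921 %FS


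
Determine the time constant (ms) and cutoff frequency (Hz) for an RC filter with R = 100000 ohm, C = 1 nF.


Time constant: tau = R * C.
tau = 100000 * 1.00e-09 = 0.0001 s
tau = 0.1 ms
Cutoff frequency: fc = 1 / (2*pi*R*C).
fc = 1 / (2*pi*0.0001) = 1591.55 Hz

tau = 0.1 ms, fc = 1591.55 Hz


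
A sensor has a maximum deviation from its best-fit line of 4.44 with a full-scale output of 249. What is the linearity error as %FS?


Linearity error = (max deviation / full scale) * 100%.
Linearity = (4.44 / 249) * 100
Linearity = 1.783 %FS

1.783 %FS


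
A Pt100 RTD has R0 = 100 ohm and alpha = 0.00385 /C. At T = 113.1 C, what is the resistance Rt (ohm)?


The RTD equation: Rt = R0 * (1 + alpha * T).
Rt = 100 * (1 + 0.00385 * 113.1)
Rt = 100 * (1 + 0.435435)
Rt = 100 * 1.435435
Rt = 143.543 ohm

143.543 ohm


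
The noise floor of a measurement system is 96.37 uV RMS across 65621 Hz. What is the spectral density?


Noise spectral density = Vrms / sqrt(BW).
NSD = 96.37 / sqrt(65621)
NSD = 96.37 / 256.166
NSD = 0.3762 uV/sqrt(Hz)

0.3762 uV/sqrt(Hz)


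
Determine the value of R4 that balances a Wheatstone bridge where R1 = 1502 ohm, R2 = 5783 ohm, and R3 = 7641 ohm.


At balance: R1*R4 = R2*R3, so R4 = R2*R3/R1.
R4 = 5783 * 7641 / 1502
R4 = 44187903 / 1502
R4 = 29419.38 ohm

29419.38 ohm


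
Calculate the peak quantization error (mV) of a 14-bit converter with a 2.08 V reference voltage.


The maximum quantization error is +/- LSB/2.
LSB = Vref / 2^n = 2.08 / 16384 = 0.00012695 V
Max error = LSB / 2 = 0.00012695 / 2 = 6.348e-05 V
Max error = 0.0635 mV

0.0635 mV


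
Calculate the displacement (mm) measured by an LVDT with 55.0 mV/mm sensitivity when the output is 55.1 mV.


Displacement = Vout / sensitivity.
d = 55.1 / 55.0
d = 1.002 mm

1.002 mm


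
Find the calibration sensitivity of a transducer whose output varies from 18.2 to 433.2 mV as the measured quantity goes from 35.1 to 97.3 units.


Sensitivity = (y2 - y1) / (x2 - x1).
S = (433.2 - 18.2) / (97.3 - 35.1)
S = 415.0 / 62.2
S = 6.672 mV/unit

6.672 mV/unit


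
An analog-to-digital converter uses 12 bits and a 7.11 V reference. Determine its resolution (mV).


The resolution (LSB) of an ADC is Vref / 2^n.
LSB = 7.11 / 2^12
LSB = 7.11 / 4096
LSB = 0.00173584 V = 1.73583984 mV

1.73583984 mV


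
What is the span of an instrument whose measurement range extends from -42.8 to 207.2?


Span = upper range - lower range.
Span = 207.2 - (-42.8)
Span = 250.0

250.0


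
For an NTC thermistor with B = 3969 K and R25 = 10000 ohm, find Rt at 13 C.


NTC thermistor equation: Rt = R25 * exp(B * (1/T - 1/T25)).
T in Kelvin: 286.15 K, T25 = 298.15 K
1/T - 1/T25 = 1/286.15 - 1/298.15 = 0.00014065
B * (1/T - 1/T25) = 3969 * 0.00014065 = 0.5583
Rt = 10000 * exp(0.5583) = 17476.2 ohm

17476.2 ohm


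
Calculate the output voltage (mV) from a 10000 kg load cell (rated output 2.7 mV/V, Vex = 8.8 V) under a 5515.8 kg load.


Vout = rated_output * Vex * (load / capacity).
Vout = 2.7 * 8.8 * (5515.8 / 10000)
Vout = 2.7 * 8.8 * 0.55158
Vout = 13.106 mV

13.106 mV


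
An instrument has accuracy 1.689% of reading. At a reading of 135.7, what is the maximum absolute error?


Absolute error = (accuracy% / 100) * reading.
Error = (1.689 / 100) * 135.7
Error = 0.01689 * 135.7
Error = 2.292

2.292


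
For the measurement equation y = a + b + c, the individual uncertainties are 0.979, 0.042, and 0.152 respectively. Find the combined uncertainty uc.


For a sum of independent quantities, uc = sqrt(u1^2 + u2^2 + u3^2).
uc = sqrt(0.979^2 + 0.042^2 + 0.152^2)
uc = sqrt(0.958441 + 0.001764 + 0.023104)
uc = 0.9916

0.9916


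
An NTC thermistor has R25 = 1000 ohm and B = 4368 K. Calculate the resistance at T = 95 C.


NTC thermistor equation: Rt = R25 * exp(B * (1/T - 1/T25)).
T in Kelvin: 368.15 K, T25 = 298.15 K
1/T - 1/T25 = 1/368.15 - 1/298.15 = -0.00063773
B * (1/T - 1/T25) = 4368 * -0.00063773 = -2.7856
Rt = 1000 * exp(-2.7856) = 61.7 ohm

61.7 ohm


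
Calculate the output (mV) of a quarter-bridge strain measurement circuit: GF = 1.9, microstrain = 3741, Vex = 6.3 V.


Quarter bridge output: Vout = (GF * epsilon * Vex) / 4.
Vout = (1.9 * 3741e-6 * 6.3) / 4
Vout = 0.04477977 / 4 V
Vout = 0.01119494 V = 11.1949 mV

11.1949 mV


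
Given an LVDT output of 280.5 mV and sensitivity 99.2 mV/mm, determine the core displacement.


Displacement = Vout / sensitivity.
d = 280.5 / 99.2
d = 2.828 mm

2.828 mm


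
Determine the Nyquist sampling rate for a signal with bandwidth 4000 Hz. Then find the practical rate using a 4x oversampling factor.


By Nyquist theorem, fs_min = 2 * fmax.
fs_min = 2 * 4000 = 8000 Hz
Practical rate = 4 * fs_min = 4 * 8000 = 32000 Hz

fs_min = 8000 Hz, fs_practical = 32000 Hz


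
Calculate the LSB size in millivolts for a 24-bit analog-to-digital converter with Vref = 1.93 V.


The resolution (LSB) of an ADC is Vref / 2^n.
LSB = 1.93 / 2^24
LSB = 1.93 / 16777216
LSB = 1.2e-07 V = 0.00011504 mV

0.00011504 mV


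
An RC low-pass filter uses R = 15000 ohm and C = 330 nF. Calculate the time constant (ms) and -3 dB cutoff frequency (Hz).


Time constant: tau = R * C.
tau = 15000 * 3.30e-07 = 0.00495 s
tau = 4.95 ms
Cutoff frequency: fc = 1 / (2*pi*R*C).
fc = 1 / (2*pi*0.00495) = 32.15 Hz

tau = 4.95 ms, fc = 32.15 Hz


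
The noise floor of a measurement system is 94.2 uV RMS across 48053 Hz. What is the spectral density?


Noise spectral density = Vrms / sqrt(BW).
NSD = 94.2 / sqrt(48053)
NSD = 94.2 / 219.2099
NSD = 0.4297 uV/sqrt(Hz)

0.4297 uV/sqrt(Hz)


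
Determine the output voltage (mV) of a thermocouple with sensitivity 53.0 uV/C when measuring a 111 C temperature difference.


The thermocouple output V = sensitivity * dT.
V = 53.0 uV/C * 111 C
V = 5883.0 uV
V = 5.883 mV

5.883 mV


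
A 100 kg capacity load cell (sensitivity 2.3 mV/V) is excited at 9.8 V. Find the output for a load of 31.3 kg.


Vout = rated_output * Vex * (load / capacity).
Vout = 2.3 * 9.8 * (31.3 / 100)
Vout = 2.3 * 9.8 * 0.313
Vout = 7.055 mV

7.055 mV


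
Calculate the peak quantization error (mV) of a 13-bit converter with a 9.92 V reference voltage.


The maximum quantization error is +/- LSB/2.
LSB = Vref / 2^n = 9.92 / 8192 = 0.00121094 V
Max error = LSB / 2 = 0.00121094 / 2 = 0.00060547 V
Max error = 0.6055 mV

0.6055 mV


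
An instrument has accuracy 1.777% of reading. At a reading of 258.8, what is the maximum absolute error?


Absolute error = (accuracy% / 100) * reading.
Error = (1.777 / 100) * 258.8
Error = 0.01777 * 258.8
Error = 4.5989

4.5989


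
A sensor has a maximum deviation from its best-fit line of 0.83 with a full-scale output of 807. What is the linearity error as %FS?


Linearity error = (max deviation / full scale) * 100%.
Linearity = (0.83 / 807) * 100
Linearity = 0.103 %FS

0.103 %FS


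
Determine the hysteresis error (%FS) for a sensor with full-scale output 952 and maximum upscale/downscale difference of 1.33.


Hysteresis = (max difference / full scale) * 100%.
H = (1.33 / 952) * 100
H = 0.14 %FS

0.14 %FS


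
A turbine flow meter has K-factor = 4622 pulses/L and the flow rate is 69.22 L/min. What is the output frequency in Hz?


Frequency = K * Q / 60 (converting L/min to L/s).
f = 4622 * 69.22 / 60
f = 319934.84 / 60
f = 5332.25 Hz

5332.25 Hz


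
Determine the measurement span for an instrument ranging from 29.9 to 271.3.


Span = upper range - lower range.
Span = 271.3 - (29.9)
Span = 241.4

241.4


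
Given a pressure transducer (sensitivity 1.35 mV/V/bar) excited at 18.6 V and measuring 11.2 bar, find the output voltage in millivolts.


Output = sensitivity * Vex * P.
Vout = 1.35 * 18.6 * 11.2
Vout = 25.11 * 11.2
Vout = 281.23 mV

281.23 mV


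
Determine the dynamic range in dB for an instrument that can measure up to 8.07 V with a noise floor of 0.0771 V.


Dynamic range = 20 * log10(Vmax / Vnoise).
DR = 20 * log10(8.07 / 0.0771)
DR = 20 * log10(104.67)
DR = 40.4 dB

40.4 dB


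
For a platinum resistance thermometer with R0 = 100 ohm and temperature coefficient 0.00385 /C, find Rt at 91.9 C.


The RTD equation: Rt = R0 * (1 + alpha * T).
Rt = 100 * (1 + 0.00385 * 91.9)
Rt = 100 * (1 + 0.353815)
Rt = 100 * 1.353815
Rt = 135.381 ohm

135.381 ohm


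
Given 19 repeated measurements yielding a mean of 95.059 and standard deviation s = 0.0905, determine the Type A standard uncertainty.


The standard uncertainty for Type A evaluation is u = s / sqrt(n).
u = 0.0905 / sqrt(19)
u = 0.0905 / 4.3589
u = 0.0208

0.0208


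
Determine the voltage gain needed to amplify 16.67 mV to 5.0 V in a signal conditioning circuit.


Gain = Vout / Vin (converting to same units).
G = 5.0 V / 16.67 mV
G = 5000.0 mV / 16.67 mV
G = 299.94

299.94


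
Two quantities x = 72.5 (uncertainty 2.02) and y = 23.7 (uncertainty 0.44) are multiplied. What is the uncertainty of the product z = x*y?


For a product z = x*y, the relative uncertainty is:
uz/z = sqrt((ux/x)^2 + (uy/y)^2)
Relative uncertainties: ux/x = 2.02/72.5 = 0.027862
uy/y = 0.44/23.7 = 0.018565
z = 72.5 * 23.7 = 1718.2
uz = 1718.2 * sqrt(0.027862^2 + 0.018565^2) = 57.529

57.529


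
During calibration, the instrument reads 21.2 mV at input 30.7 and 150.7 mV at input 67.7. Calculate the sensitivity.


Sensitivity = (y2 - y1) / (x2 - x1).
S = (150.7 - 21.2) / (67.7 - 30.7)
S = 129.5 / 37.0
S = 3.5 mV/unit

3.5 mV/unit


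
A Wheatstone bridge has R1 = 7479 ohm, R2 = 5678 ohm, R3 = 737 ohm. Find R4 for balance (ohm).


At balance: R1*R4 = R2*R3, so R4 = R2*R3/R1.
R4 = 5678 * 737 / 7479
R4 = 4184686 / 7479
R4 = 559.52 ohm

559.52 ohm


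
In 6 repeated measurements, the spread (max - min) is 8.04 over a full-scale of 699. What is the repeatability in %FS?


Repeatability = (spread / full scale) * 100%.
R = (8.04 / 699) * 100
R = 1.15 %FS

1.15 %FS


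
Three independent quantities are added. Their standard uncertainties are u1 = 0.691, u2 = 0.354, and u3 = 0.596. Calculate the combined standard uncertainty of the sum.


For a sum of independent quantities, uc = sqrt(u1^2 + u2^2 + u3^2).
uc = sqrt(0.691^2 + 0.354^2 + 0.596^2)
uc = sqrt(0.477481 + 0.125316 + 0.355216)
uc = 0.9788

0.9788


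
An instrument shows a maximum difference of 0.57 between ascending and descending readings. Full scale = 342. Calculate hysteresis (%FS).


Hysteresis = (max difference / full scale) * 100%.
H = (0.57 / 342) * 100
H = 0.167 %FS

0.167 %FS


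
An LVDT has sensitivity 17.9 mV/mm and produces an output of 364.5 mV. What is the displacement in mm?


Displacement = Vout / sensitivity.
d = 364.5 / 17.9
d = 20.363 mm

20.363 mm


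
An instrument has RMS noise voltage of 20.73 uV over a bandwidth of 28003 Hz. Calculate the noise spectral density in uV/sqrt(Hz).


Noise spectral density = Vrms / sqrt(BW).
NSD = 20.73 / sqrt(28003)
NSD = 20.73 / 167.341
NSD = 0.1239 uV/sqrt(Hz)

0.1239 uV/sqrt(Hz)


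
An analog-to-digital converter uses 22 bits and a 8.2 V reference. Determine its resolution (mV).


The resolution (LSB) of an ADC is Vref / 2^n.
LSB = 8.2 / 2^22
LSB = 8.2 / 4194304
LSB = 1.96e-06 V = 0.00195503 mV

0.00195503 mV


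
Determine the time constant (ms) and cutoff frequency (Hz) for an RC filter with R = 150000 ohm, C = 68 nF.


Time constant: tau = R * C.
tau = 150000 * 6.80e-08 = 0.0102 s
tau = 10.2 ms
Cutoff frequency: fc = 1 / (2*pi*R*C).
fc = 1 / (2*pi*0.0102) = 15.6 Hz

tau = 10.2 ms, fc = 15.6 Hz


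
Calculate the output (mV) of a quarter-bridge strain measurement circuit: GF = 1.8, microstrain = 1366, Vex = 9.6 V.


Quarter bridge output: Vout = (GF * epsilon * Vex) / 4.
Vout = (1.8 * 1366e-6 * 9.6) / 4
Vout = 0.02360448 / 4 V
Vout = 0.00590112 V = 5.9011 mV

5.9011 mV


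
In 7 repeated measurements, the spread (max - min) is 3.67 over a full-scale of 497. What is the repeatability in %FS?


Repeatability = (spread / full scale) * 100%.
R = (3.67 / 497) * 100
R = 0.738 %FS

0.738 %FS


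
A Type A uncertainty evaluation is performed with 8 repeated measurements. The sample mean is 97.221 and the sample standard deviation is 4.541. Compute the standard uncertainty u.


The standard uncertainty for Type A evaluation is u = s / sqrt(n).
u = 4.541 / sqrt(8)
u = 4.541 / 2.8284
u = 1.6055

1.6055


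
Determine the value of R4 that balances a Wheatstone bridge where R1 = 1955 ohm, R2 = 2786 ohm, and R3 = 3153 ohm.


At balance: R1*R4 = R2*R3, so R4 = R2*R3/R1.
R4 = 2786 * 3153 / 1955
R4 = 8784258 / 1955
R4 = 4493.23 ohm

4493.23 ohm


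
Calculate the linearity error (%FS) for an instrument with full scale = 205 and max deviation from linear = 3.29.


Linearity error = (max deviation / full scale) * 100%.
Linearity = (3.29 / 205) * 100
Linearity = 1.605 %FS

1.605 %FS


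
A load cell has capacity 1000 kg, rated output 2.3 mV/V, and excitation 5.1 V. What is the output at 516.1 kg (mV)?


Vout = rated_output * Vex * (load / capacity).
Vout = 2.3 * 5.1 * (516.1 / 1000)
Vout = 2.3 * 5.1 * 0.5161
Vout = 6.054 mV

6.054 mV


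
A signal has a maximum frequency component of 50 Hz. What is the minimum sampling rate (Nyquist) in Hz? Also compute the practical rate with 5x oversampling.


By Nyquist theorem, fs_min = 2 * fmax.
fs_min = 2 * 50 = 100 Hz
Practical rate = 5 * fs_min = 5 * 100 = 500 Hz

fs_min = 100 Hz, fs_practical = 500 Hz


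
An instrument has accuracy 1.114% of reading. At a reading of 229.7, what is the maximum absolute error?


Absolute error = (accuracy% / 100) * reading.
Error = (1.114 / 100) * 229.7
Error = 0.01114 * 229.7
Error = 2.5589

2.5589


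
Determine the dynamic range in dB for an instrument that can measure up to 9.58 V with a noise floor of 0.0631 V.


Dynamic range = 20 * log10(Vmax / Vnoise).
DR = 20 * log10(9.58 / 0.0631)
DR = 20 * log10(151.82)
DR = 43.63 dB

43.63 dB


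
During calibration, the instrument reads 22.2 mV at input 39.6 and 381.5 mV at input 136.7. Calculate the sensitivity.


Sensitivity = (y2 - y1) / (x2 - x1).
S = (381.5 - 22.2) / (136.7 - 39.6)
S = 359.3 / 97.1
S = 3.7003 mV/unit

3.7003 mV/unit


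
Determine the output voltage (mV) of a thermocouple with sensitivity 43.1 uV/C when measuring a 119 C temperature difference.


The thermocouple output V = sensitivity * dT.
V = 43.1 uV/C * 119 C
V = 5128.9 uV
V = 5.129 mV

5.129 mV


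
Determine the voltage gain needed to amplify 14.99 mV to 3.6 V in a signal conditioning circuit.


Gain = Vout / Vin (converting to same units).
G = 3.6 V / 14.99 mV
G = 3600.0 mV / 14.99 mV
G = 240.16

240.16


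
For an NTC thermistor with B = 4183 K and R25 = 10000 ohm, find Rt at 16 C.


NTC thermistor equation: Rt = R25 * exp(B * (1/T - 1/T25)).
T in Kelvin: 289.15 K, T25 = 298.15 K
1/T - 1/T25 = 1/289.15 - 1/298.15 = 0.0001044
B * (1/T - 1/T25) = 4183 * 0.0001044 = 0.4367
Rt = 10000 * exp(0.4367) = 15475.7 ohm

15475.7 ohm


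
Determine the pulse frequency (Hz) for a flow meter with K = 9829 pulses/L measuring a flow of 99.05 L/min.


Frequency = K * Q / 60 (converting L/min to L/s).
f = 9829 * 99.05 / 60
f = 973562.45 / 60
f = 16226.04 Hz

16226.04 Hz


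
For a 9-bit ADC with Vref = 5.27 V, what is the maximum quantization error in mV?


The maximum quantization error is +/- LSB/2.
LSB = Vref / 2^n = 5.27 / 512 = 0.01029297 V
Max error = LSB / 2 = 0.01029297 / 2 = 0.00514648 V
Max error = 5.1465 mV

5.1465 mV


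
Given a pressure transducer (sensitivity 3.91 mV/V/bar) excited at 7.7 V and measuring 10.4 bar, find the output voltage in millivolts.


Output = sensitivity * Vex * P.
Vout = 3.91 * 7.7 * 10.4
Vout = 30.107 * 10.4
Vout = 313.11 mV

313.11 mV


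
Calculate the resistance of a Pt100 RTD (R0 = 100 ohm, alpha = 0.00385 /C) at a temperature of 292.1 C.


The RTD equation: Rt = R0 * (1 + alpha * T).
Rt = 100 * (1 + 0.00385 * 292.1)
Rt = 100 * (1 + 1.124585)
Rt = 100 * 2.124585
Rt = 212.459 ohm

212.459 ohm


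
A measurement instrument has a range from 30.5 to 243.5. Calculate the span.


Span = upper range - lower range.
Span = 243.5 - (30.5)
Span = 213.0

213.0


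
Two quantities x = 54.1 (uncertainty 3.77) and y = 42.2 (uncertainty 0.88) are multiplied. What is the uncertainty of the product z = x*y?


For a product z = x*y, the relative uncertainty is:
uz/z = sqrt((ux/x)^2 + (uy/y)^2)
Relative uncertainties: ux/x = 3.77/54.1 = 0.069686
uy/y = 0.88/42.2 = 0.020853
z = 54.1 * 42.2 = 2283.0
uz = 2283.0 * sqrt(0.069686^2 + 0.020853^2) = 166.065

166.065


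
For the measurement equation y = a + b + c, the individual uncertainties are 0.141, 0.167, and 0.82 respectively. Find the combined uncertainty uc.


For a sum of independent quantities, uc = sqrt(u1^2 + u2^2 + u3^2).
uc = sqrt(0.141^2 + 0.167^2 + 0.82^2)
uc = sqrt(0.019881 + 0.027889 + 0.6724)
uc = 0.8486

0.8486


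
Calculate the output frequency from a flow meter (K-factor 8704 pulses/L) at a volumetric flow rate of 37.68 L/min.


Frequency = K * Q / 60 (converting L/min to L/s).
f = 8704 * 37.68 / 60
f = 327966.72 / 60
f = 5466.11 Hz

5466.11 Hz


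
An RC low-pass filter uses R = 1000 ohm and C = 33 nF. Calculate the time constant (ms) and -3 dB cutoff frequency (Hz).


Time constant: tau = R * C.
tau = 1000 * 3.30e-08 = 3.3e-05 s
tau = 0.033 ms
Cutoff frequency: fc = 1 / (2*pi*R*C).
fc = 1 / (2*pi*3.3e-05) = 4822.88 Hz

tau = 0.033 ms, fc = 4822.88 Hz


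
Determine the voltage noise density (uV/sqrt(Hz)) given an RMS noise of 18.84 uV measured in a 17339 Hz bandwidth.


Noise spectral density = Vrms / sqrt(BW).
NSD = 18.84 / sqrt(17339)
NSD = 18.84 / 131.6776
NSD = 0.1431 uV/sqrt(Hz)

0.1431 uV/sqrt(Hz)


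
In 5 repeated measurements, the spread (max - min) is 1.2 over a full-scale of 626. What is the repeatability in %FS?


Repeatability = (spread / full scale) * 100%.
R = (1.2 / 626) * 100
R = 0.192 %FS

0.192 %FS


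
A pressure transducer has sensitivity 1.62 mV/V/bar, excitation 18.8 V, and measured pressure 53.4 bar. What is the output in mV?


Output = sensitivity * Vex * P.
Vout = 1.62 * 18.8 * 53.4
Vout = 30.456 * 53.4
Vout = 1626.35 mV

1626.35 mV


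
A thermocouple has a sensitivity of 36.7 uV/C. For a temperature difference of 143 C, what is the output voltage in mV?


The thermocouple output V = sensitivity * dT.
V = 36.7 uV/C * 143 C
V = 5248.1 uV
V = 5.248 mV

5.248 mV


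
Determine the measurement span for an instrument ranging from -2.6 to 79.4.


Span = upper range - lower range.
Span = 79.4 - (-2.6)
Span = 82.0

82.0


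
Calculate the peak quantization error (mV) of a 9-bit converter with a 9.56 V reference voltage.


The maximum quantization error is +/- LSB/2.
LSB = Vref / 2^n = 9.56 / 512 = 0.01867188 V
Max error = LSB / 2 = 0.01867188 / 2 = 0.00933594 V
Max error = 9.3359 mV

9.3359 mV


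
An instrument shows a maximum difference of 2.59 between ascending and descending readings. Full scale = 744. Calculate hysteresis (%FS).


Hysteresis = (max difference / full scale) * 100%.
H = (2.59 / 744) * 100
H = 0.348 %FS

0.348 %FS


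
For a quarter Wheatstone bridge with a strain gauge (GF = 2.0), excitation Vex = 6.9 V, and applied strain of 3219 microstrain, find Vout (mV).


Quarter bridge output: Vout = (GF * epsilon * Vex) / 4.
Vout = (2.0 * 3219e-6 * 6.9) / 4
Vout = 0.0444222 / 4 V
Vout = 0.01110555 V = 11.1055 mV

11.1055 mV


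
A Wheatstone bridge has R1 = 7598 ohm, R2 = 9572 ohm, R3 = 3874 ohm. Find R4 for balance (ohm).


At balance: R1*R4 = R2*R3, so R4 = R2*R3/R1.
R4 = 9572 * 3874 / 7598
R4 = 37081928 / 7598
R4 = 4880.49 ohm

4880.49 ohm


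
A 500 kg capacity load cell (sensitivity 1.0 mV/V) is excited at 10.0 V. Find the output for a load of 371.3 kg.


Vout = rated_output * Vex * (load / capacity).
Vout = 1.0 * 10.0 * (371.3 / 500)
Vout = 1.0 * 10.0 * 0.7426
Vout = 7.426 mV

7.426 mV


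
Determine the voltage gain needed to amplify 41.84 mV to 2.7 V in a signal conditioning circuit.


Gain = Vout / Vin (converting to same units).
G = 2.7 V / 41.84 mV
G = 2700.0 mV / 41.84 mV
G = 64.53

64.53


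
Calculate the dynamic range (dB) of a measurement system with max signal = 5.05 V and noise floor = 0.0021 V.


Dynamic range = 20 * log10(Vmax / Vnoise).
DR = 20 * log10(5.05 / 0.0021)
DR = 20 * log10(2404.76)
DR = 67.62 dB

67.62 dB


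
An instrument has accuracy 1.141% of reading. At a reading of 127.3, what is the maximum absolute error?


Absolute error = (accuracy% / 100) * reading.
Error = (1.141 / 100) * 127.3
Error = 0.01141 * 127.3
Error = 1.4525

1.4525


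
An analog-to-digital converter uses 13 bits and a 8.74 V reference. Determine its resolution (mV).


The resolution (LSB) of an ADC is Vref / 2^n.
LSB = 8.74 / 2^13
LSB = 8.74 / 8192
LSB = 0.00106689 V = 1.06689453 mV

1.06689453 mV


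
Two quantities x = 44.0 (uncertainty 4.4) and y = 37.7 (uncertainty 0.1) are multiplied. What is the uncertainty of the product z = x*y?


For a product z = x*y, the relative uncertainty is:
uz/z = sqrt((ux/x)^2 + (uy/y)^2)
Relative uncertainties: ux/x = 4.4/44.0 = 0.1
uy/y = 0.1/37.7 = 0.002653
z = 44.0 * 37.7 = 1658.8
uz = 1658.8 * sqrt(0.1^2 + 0.002653^2) = 165.938

165.938


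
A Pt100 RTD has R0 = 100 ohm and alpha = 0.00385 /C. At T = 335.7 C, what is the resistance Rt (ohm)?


The RTD equation: Rt = R0 * (1 + alpha * T).
Rt = 100 * (1 + 0.00385 * 335.7)
Rt = 100 * (1 + 1.292445)
Rt = 100 * 2.292445
Rt = 229.244 ohm

229.244 ohm


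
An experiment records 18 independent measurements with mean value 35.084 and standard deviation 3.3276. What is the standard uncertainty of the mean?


The standard uncertainty for Type A evaluation is u = s / sqrt(n).
u = 3.3276 / sqrt(18)
u = 3.3276 / 4.2426
u = 0.7843

0.7843


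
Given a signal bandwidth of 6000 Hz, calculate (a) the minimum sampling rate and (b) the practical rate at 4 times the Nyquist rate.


By Nyquist theorem, fs_min = 2 * fmax.
fs_min = 2 * 6000 = 12000 Hz
Practical rate = 4 * fs_min = 4 * 12000 = 48000 Hz

fs_min = 12000 Hz, fs_practical = 48000 Hz


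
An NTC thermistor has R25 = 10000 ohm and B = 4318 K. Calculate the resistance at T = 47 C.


NTC thermistor equation: Rt = R25 * exp(B * (1/T - 1/T25)).
T in Kelvin: 320.15 K, T25 = 298.15 K
1/T - 1/T25 = 1/320.15 - 1/298.15 = -0.00023048
B * (1/T - 1/T25) = 4318 * -0.00023048 = -0.9952
Rt = 10000 * exp(-0.9952) = 3696.4 ohm

3696.4 ohm


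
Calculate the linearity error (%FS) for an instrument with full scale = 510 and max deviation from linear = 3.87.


Linearity error = (max deviation / full scale) * 100%.
Linearity = (3.87 / 510) * 100
Linearity = 0.759 %FS

0.759 %FS


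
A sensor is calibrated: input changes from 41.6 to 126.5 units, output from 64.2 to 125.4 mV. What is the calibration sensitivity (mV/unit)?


Sensitivity = (y2 - y1) / (x2 - x1).
S = (125.4 - 64.2) / (126.5 - 41.6)
S = 61.2 / 84.9
S = 0.7208 mV/unit

0.7208 mV/unit


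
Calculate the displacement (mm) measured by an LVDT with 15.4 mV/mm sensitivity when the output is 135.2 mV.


Displacement = Vout / sensitivity.
d = 135.2 / 15.4
d = 8.779 mm

8.779 mm


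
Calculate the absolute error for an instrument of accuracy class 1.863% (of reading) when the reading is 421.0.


Absolute error = (accuracy% / 100) * reading.
Error = (1.863 / 100) * 421.0
Error = 0.01863 * 421.0
Error = 7.8432

7.8432


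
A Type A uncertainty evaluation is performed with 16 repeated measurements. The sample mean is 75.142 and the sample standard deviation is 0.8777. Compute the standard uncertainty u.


The standard uncertainty for Type A evaluation is u = s / sqrt(n).
u = 0.8777 / sqrt(16)
u = 0.8777 / 4.0
u = 0.2194

0.2194


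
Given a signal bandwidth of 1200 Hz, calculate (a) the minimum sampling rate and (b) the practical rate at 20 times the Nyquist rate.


By Nyquist theorem, fs_min = 2 * fmax.
fs_min = 2 * 1200 = 2400 Hz
Practical rate = 20 * fs_min = 20 * 2400 = 48000 Hz

fs_min = 2400 Hz, fs_practical = 48000 Hz


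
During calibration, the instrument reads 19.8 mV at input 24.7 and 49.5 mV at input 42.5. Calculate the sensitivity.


Sensitivity = (y2 - y1) / (x2 - x1).
S = (49.5 - 19.8) / (42.5 - 24.7)
S = 29.7 / 17.8
S = 1.6685 mV/unit

1.6685 mV/unit


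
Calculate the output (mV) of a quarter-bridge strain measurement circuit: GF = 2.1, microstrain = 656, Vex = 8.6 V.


Quarter bridge output: Vout = (GF * epsilon * Vex) / 4.
Vout = (2.1 * 656e-6 * 8.6) / 4
Vout = 0.01184736 / 4 V
Vout = 0.00296184 V = 2.9618 mV

2.9618 mV


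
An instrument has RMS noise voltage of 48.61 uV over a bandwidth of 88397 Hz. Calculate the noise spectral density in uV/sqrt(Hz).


Noise spectral density = Vrms / sqrt(BW).
NSD = 48.61 / sqrt(88397)
NSD = 48.61 / 297.3163
NSD = 0.1635 uV/sqrt(Hz)

0.1635 uV/sqrt(Hz)


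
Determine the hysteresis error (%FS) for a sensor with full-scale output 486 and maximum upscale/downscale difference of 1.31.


Hysteresis = (max difference / full scale) * 100%.
H = (1.31 / 486) * 100
H = 0.27 %FS

0.27 %FS


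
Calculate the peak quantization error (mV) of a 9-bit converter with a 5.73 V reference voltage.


The maximum quantization error is +/- LSB/2.
LSB = Vref / 2^n = 5.73 / 512 = 0.01119141 V
Max error = LSB / 2 = 0.01119141 / 2 = 0.0055957 V
Max error = 5.5957 mV

5.5957 mV


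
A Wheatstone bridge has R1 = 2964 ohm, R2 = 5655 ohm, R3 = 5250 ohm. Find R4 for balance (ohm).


At balance: R1*R4 = R2*R3, so R4 = R2*R3/R1.
R4 = 5655 * 5250 / 2964
R4 = 29688750 / 2964
R4 = 10016.45 ohm

10016.45 ohm


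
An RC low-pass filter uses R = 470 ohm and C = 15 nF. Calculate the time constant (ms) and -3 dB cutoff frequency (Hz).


Time constant: tau = R * C.
tau = 470 * 1.50e-08 = 7.05e-06 s
tau = 0.0071 ms
Cutoff frequency: fc = 1 / (2*pi*R*C).
fc = 1 / (2*pi*7.05e-06) = 22575.17 Hz

tau = 0.0071 ms, fc = 22575.17 Hz


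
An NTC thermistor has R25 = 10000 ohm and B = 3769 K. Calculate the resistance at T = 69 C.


NTC thermistor equation: Rt = R25 * exp(B * (1/T - 1/T25)).
T in Kelvin: 342.15 K, T25 = 298.15 K
1/T - 1/T25 = 1/342.15 - 1/298.15 = -0.00043132
B * (1/T - 1/T25) = 3769 * -0.00043132 = -1.6257
Rt = 10000 * exp(-1.6257) = 1967.8 ohm

1967.8 ohm


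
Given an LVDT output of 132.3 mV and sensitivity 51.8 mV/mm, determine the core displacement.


Displacement = Vout / sensitivity.
d = 132.3 / 51.8
d = 2.554 mm

2.554 mm


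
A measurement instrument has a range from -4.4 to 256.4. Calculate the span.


Span = upper range - lower range.
Span = 256.4 - (-4.4)
Span = 260.8

260.8


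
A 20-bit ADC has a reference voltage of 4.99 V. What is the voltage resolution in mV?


The resolution (LSB) of an ADC is Vref / 2^n.
LSB = 4.99 / 2^20
LSB = 4.99 / 1048576
LSB = 4.76e-06 V = 0.00475883 mV

0.00475883 mV


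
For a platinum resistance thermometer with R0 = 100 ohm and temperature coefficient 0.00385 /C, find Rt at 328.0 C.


The RTD equation: Rt = R0 * (1 + alpha * T).
Rt = 100 * (1 + 0.00385 * 328.0)
Rt = 100 * (1 + 1.2628)
Rt = 100 * 2.2628
Rt = 226.28 ohm

226.28 ohm


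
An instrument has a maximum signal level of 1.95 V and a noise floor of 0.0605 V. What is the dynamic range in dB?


Dynamic range = 20 * log10(Vmax / Vnoise).
DR = 20 * log10(1.95 / 0.0605)
DR = 20 * log10(32.23)
DR = 30.17 dB

30.17 dB


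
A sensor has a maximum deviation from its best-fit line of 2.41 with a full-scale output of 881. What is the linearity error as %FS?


Linearity error = (max deviation / full scale) * 100%.
Linearity = (2.41 / 881) * 100
Linearity = 0.274 %FS

0.274 %FS


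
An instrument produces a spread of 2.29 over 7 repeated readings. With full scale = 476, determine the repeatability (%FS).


Repeatability = (spread / full scale) * 100%.
R = (2.29 / 476) * 100
R = 0.481 %FS

0.481 %FS


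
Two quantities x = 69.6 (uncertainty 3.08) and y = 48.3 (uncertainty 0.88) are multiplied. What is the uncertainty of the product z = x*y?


For a product z = x*y, the relative uncertainty is:
uz/z = sqrt((ux/x)^2 + (uy/y)^2)
Relative uncertainties: ux/x = 3.08/69.6 = 0.044253
uy/y = 0.88/48.3 = 0.018219
z = 69.6 * 48.3 = 3361.7
uz = 3361.7 * sqrt(0.044253^2 + 0.018219^2) = 160.879

160.879


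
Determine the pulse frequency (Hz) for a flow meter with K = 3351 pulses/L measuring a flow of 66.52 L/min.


Frequency = K * Q / 60 (converting L/min to L/s).
f = 3351 * 66.52 / 60
f = 222908.52 / 60
f = 3715.14 Hz

3715.14 Hz


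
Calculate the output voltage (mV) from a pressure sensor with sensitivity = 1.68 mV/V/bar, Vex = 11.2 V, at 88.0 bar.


Output = sensitivity * Vex * P.
Vout = 1.68 * 11.2 * 88.0
Vout = 18.816 * 88.0
Vout = 1655.81 mV

1655.81 mV


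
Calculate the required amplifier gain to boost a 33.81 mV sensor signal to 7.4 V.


Gain = Vout / Vin (converting to same units).
G = 7.4 V / 33.81 mV
G = 7400.0 mV / 33.81 mV
G = 218.87

218.87


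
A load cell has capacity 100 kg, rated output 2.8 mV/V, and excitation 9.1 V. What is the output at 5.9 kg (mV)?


Vout = rated_output * Vex * (load / capacity).
Vout = 2.8 * 9.1 * (5.9 / 100)
Vout = 2.8 * 9.1 * 0.059
Vout = 1.503 mV

1.503 mV


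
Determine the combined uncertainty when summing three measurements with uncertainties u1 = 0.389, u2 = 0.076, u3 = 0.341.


For a sum of independent quantities, uc = sqrt(u1^2 + u2^2 + u3^2).
uc = sqrt(0.389^2 + 0.076^2 + 0.341^2)
uc = sqrt(0.151321 + 0.005776 + 0.116281)
uc = 0.5229

0.5229


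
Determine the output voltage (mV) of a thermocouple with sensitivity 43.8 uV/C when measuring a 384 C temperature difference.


The thermocouple output V = sensitivity * dT.
V = 43.8 uV/C * 384 C
V = 16819.2 uV
V = 16.819 mV

16.819 mV


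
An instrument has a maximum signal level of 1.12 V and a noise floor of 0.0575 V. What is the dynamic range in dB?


Dynamic range = 20 * log10(Vmax / Vnoise).
DR = 20 * log10(1.12 / 0.0575)
DR = 20 * log10(19.48)
DR = 25.79 dB

25.79 dB


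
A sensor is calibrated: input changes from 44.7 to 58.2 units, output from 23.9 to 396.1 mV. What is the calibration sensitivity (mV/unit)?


Sensitivity = (y2 - y1) / (x2 - x1).
S = (396.1 - 23.9) / (58.2 - 44.7)
S = 372.2 / 13.5
S = 27.5704 mV/unit

27.5704 mV/unit


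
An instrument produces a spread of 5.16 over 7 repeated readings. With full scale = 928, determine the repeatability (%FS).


Repeatability = (spread / full scale) * 100%.
R = (5.16 / 928) * 100
R = 0.556 %FS

0.556 %FS


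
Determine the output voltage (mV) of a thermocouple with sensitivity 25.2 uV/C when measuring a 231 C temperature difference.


The thermocouple output V = sensitivity * dT.
V = 25.2 uV/C * 231 C
V = 5821.2 uV
V = 5.821 mV

5.821 mV


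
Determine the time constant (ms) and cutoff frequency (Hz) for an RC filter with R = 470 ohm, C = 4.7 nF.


Time constant: tau = R * C.
tau = 470 * 4.70e-09 = 2.209e-06 s
tau = 0.0022 ms
Cutoff frequency: fc = 1 / (2*pi*R*C).
fc = 1 / (2*pi*2.209e-06) = 72048.41 Hz

tau = 0.0022 ms, fc = 72048.41 Hz


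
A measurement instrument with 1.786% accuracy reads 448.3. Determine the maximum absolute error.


Absolute error = (accuracy% / 100) * reading.
Error = (1.786 / 100) * 448.3
Error = 0.01786 * 448.3
Error = 8.0066

8.0066


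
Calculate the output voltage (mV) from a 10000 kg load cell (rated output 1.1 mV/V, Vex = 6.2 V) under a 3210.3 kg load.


Vout = rated_output * Vex * (load / capacity).
Vout = 1.1 * 6.2 * (3210.3 / 10000)
Vout = 1.1 * 6.2 * 0.32103
Vout = 2.189 mV

2.189 mV


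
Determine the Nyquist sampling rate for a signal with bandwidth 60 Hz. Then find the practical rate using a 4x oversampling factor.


By Nyquist theorem, fs_min = 2 * fmax.
fs_min = 2 * 60 = 120 Hz
Practical rate = 4 * fs_min = 4 * 120 = 480 Hz

fs_min = 120 Hz, fs_practical = 480 Hz


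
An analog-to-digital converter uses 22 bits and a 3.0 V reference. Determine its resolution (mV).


The resolution (LSB) of an ADC is Vref / 2^n.
LSB = 3.0 / 2^22
LSB = 3.0 / 4194304
LSB = 7.2e-07 V = 0.00071526 mV

0.00071526 mV


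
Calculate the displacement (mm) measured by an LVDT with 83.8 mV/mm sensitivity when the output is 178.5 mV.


Displacement = Vout / sensitivity.
d = 178.5 / 83.8
d = 2.13 mm

2.13 mm


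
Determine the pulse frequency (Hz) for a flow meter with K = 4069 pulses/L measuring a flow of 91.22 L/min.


Frequency = K * Q / 60 (converting L/min to L/s).
f = 4069 * 91.22 / 60
f = 371174.18 / 60
f = 6186.24 Hz

6186.24 Hz


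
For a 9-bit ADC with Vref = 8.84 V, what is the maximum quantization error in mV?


The maximum quantization error is +/- LSB/2.
LSB = Vref / 2^n = 8.84 / 512 = 0.01726562 V
Max error = LSB / 2 = 0.01726562 / 2 = 0.00863281 V
Max error = 8.6328 mV

8.6328 mV


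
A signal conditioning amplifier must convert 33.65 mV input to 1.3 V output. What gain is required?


Gain = Vout / Vin (converting to same units).
G = 1.3 V / 33.65 mV
G = 1300.0 mV / 33.65 mV
G = 38.63

38.63


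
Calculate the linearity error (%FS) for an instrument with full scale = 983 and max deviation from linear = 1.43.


Linearity error = (max deviation / full scale) * 100%.
Linearity = (1.43 / 983) * 100
Linearity = 0.145 %FS

0.145 %FS


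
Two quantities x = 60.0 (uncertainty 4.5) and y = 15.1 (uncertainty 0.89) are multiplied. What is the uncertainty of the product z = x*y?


For a product z = x*y, the relative uncertainty is:
uz/z = sqrt((ux/x)^2 + (uy/y)^2)
Relative uncertainties: ux/x = 4.5/60.0 = 0.075
uy/y = 0.89/15.1 = 0.05894
z = 60.0 * 15.1 = 906.0
uz = 906.0 * sqrt(0.075^2 + 0.05894^2) = 86.422

86.422


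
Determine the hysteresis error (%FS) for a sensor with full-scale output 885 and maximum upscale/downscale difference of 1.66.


Hysteresis = (max difference / full scale) * 100%.
H = (1.66 / 885) * 100
H = 0.188 %FS

0.188 %FS


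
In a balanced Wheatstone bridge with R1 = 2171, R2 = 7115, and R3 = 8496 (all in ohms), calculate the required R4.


At balance: R1*R4 = R2*R3, so R4 = R2*R3/R1.
R4 = 7115 * 8496 / 2171
R4 = 60449040 / 2171
R4 = 27843.87 ohm

27843.87 ohm


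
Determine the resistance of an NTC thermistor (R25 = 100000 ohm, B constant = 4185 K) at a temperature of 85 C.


NTC thermistor equation: Rt = R25 * exp(B * (1/T - 1/T25)).
T in Kelvin: 358.15 K, T25 = 298.15 K
1/T - 1/T25 = 1/358.15 - 1/298.15 = -0.00056189
B * (1/T - 1/T25) = 4185 * -0.00056189 = -2.3515
Rt = 100000 * exp(-2.3515) = 9522.5 ohm

9522.5 ohm


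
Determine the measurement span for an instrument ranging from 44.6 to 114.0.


Span = upper range - lower range.
Span = 114.0 - (44.6)
Span = 69.4

69.4


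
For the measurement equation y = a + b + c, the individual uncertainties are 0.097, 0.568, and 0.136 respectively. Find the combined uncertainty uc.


For a sum of independent quantities, uc = sqrt(u1^2 + u2^2 + u3^2).
uc = sqrt(0.097^2 + 0.568^2 + 0.136^2)
uc = sqrt(0.009409 + 0.322624 + 0.018496)
uc = 0.5921

0.5921


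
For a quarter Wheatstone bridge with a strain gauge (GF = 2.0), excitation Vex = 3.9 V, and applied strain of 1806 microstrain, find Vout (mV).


Quarter bridge output: Vout = (GF * epsilon * Vex) / 4.
Vout = (2.0 * 1806e-6 * 3.9) / 4
Vout = 0.0140868 / 4 V
Vout = 0.0035217 V = 3.5217 mV

3.5217 mV


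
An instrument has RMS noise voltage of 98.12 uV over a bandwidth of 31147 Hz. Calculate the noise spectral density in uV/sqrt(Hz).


Noise spectral density = Vrms / sqrt(BW).
NSD = 98.12 / sqrt(31147)
NSD = 98.12 / 176.4851
NSD = 0.556 uV/sqrt(Hz)

0.556 uV/sqrt(Hz)


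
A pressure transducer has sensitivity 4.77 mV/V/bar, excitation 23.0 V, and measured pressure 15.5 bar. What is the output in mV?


Output = sensitivity * Vex * P.
Vout = 4.77 * 23.0 * 15.5
Vout = 109.71 * 15.5
Vout = 1700.5 mV

1700.5 mV


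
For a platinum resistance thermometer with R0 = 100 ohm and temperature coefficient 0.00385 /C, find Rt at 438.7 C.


The RTD equation: Rt = R0 * (1 + alpha * T).
Rt = 100 * (1 + 0.00385 * 438.7)
Rt = 100 * (1 + 1.688995)
Rt = 100 * 2.688995
Rt = 268.9 ohm

268.9 ohm


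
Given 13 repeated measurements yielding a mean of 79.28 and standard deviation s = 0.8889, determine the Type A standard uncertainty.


The standard uncertainty for Type A evaluation is u = s / sqrt(n).
u = 0.8889 / sqrt(13)
u = 0.8889 / 3.6056
u = 0.2465

0.2465


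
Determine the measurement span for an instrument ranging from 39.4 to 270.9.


Span = upper range - lower range.
Span = 270.9 - (39.4)
Span = 231.5

231.5


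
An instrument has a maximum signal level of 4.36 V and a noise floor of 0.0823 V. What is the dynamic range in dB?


Dynamic range = 20 * log10(Vmax / Vnoise).
DR = 20 * log10(4.36 / 0.0823)
DR = 20 * log10(52.98)
DR = 34.48 dB

34.48 dB


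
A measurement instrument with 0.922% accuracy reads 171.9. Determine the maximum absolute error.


Absolute error = (accuracy% / 100) * reading.
Error = (0.922 / 100) * 171.9
Error = 0.00922 * 171.9
Error = 1.5849

1.5849


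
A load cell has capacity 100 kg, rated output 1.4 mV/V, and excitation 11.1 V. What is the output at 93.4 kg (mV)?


Vout = rated_output * Vex * (load / capacity).
Vout = 1.4 * 11.1 * (93.4 / 100)
Vout = 1.4 * 11.1 * 0.934
Vout = 14.514 mV

14.514 mV
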